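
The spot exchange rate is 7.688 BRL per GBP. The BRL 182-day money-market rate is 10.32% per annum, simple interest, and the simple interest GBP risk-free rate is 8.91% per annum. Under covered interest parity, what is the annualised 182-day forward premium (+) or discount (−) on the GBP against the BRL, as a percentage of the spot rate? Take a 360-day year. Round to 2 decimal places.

T = 182/360 years.
No-arbitrage forward: 7.688 × 1.0521733 / 1.045045 = 7.740440 BRL/GBP.
Annualised premium = (F − S)/S × (1/T) = (7.740440 − 7.688)/7.688 ÷ (182/360) = 1.35%.

+1.35%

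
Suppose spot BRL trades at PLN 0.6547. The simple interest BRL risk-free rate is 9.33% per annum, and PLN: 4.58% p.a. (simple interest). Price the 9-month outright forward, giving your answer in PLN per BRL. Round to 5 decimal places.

T = 9/12 years.
Growth of 1 PLN over T: 1 + 0.0458×9/12 = 1.034350.
BRL accumulates by 1 + 0.0933×9/12 = 1.069975.
Forward (PLN per BRL) = 0.6547 × 1.034350 / 1.069975 = 0.6329017.

0.63290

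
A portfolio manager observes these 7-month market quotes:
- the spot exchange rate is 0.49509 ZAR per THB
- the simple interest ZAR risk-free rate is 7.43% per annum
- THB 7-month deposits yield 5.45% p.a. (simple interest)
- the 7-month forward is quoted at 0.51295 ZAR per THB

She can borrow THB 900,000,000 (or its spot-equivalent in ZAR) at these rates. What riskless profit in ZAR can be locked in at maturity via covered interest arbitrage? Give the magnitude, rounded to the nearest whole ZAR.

T = 7/12 years.
Invest the THB and cover forward: 900,000,000 × 1.03179166667 × 0.51295 = ZAR 476,331,781.88.
Convert at spot and invest in ZAR: 900,000,000 × 0.49509 × 1.04334166667 = ZAR 464,893,223.18.
The quoted forward overvalues THB, so borrow ZAR, buy THB at spot, deposit the THB at 5.45%, and sell the proceeds forward at 0.51295.
The gap between the two covered legs is ZAR 11,438,559.

ZAR 11,438,559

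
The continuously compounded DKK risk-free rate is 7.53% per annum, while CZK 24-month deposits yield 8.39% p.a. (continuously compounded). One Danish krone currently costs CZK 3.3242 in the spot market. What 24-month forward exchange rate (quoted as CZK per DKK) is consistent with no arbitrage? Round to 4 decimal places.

T = 2 years.
Growth of 1 CZK over T: e^(0.0839×2) = 1.182700.
Growth of 1 DKK over T: e^(0.0753×2) = 1.1625316.
So F = 3.3242 × 1.182700 / 1.1625316 = 3.381871 (CZK/DKK).

3.3819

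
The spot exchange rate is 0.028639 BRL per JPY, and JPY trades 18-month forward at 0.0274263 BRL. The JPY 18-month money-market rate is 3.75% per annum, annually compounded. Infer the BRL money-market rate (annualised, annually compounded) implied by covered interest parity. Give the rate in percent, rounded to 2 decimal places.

0.80%

T = 18/12 years.
F/S = 0.0274263/0.028639 = 0.9576556 = (growth of BRL) / (growth of JPY).
The JPY side grows by (1 + 0.0375)^(18/12) = 1.0567741.
Hence g_BRL = 1.0120256.
r = 1.0120256^(12/18) − 1 = 0.008001 → 0.80%.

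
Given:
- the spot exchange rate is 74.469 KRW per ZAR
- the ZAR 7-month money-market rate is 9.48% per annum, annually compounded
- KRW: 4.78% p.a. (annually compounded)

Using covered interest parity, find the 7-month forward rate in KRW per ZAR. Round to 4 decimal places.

72.5871

T = 7/12 years.
Growth of 1 KRW over T: (1 + 0.0478)^(7/12) = 1.02761175.
Growth of 1 ZAR over T: (1 + 0.0948)^(7/12) = 1.05425409.
CIP: F = S · (grow KRW)/(grow ZAR) = 74.469 × 1.02761175/1.05425409 = 72.587074 KRW per ZAR.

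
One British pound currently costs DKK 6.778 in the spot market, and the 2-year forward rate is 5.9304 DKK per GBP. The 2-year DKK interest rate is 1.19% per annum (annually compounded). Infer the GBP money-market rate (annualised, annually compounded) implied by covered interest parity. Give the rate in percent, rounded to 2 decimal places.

8.18%

T = 2 years.
CIP gives F = S · g_DKK/g_GBP, so g_DKK/g_GBP = 5.9304/6.778 = 0.8749484.
DKK growth factor: (1 + 0.0119)^2 = 1.0239416.
So the GBP growth factor = 1.170288.
Annualise: 1.170288^(1/2) − 1 = 0.081799 = 8.18%.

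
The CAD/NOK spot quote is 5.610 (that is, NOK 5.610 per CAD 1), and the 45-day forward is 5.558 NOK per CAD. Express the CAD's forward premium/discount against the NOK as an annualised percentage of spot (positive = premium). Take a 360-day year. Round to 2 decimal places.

-7.42%

T = 45/360 years.
Period premium: (5.558 − 5.61)/5.61 = -0.0092692.
Per annum: -0.0092692 / (45/360) = -0.074154 = -7.42%.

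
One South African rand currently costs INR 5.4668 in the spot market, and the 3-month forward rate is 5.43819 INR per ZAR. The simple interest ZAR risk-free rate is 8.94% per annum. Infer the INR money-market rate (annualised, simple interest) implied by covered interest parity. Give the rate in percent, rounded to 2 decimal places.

T = 3/12 years.
By CIP, F/S equals the INR-to-ZAR growth ratio: 5.43819/5.4668 = 0.9947666.
ZAR growth factor: 1 + 0.0894×3/12 = 1.022350.
So the INR growth factor = 1.0169996.
r = (1.0169996 − 1)/(3/12) = 0.067998 → 6.80%.

6.80%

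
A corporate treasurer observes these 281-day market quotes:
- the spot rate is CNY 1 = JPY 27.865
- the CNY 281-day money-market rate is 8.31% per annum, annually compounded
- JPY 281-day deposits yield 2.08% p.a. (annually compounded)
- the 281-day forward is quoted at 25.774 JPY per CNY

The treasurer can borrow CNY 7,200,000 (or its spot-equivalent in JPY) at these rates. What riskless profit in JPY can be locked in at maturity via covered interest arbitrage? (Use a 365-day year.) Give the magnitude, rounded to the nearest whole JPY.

JPY 6,497,953

T = 281/365 years.
Route A — deposit CNY, sell forward: 7,200,000 × 1.06338379769 × 25.774 = JPY 197,335,108.81.
Route B — convert at spot, deposit JPY: 7,200,000 × 27.865 × 1.01597514756 = JPY 203,833,061.90.
The quoted forward undervalues CNY, so borrow CNY, convert to JPY at spot, deposit the JPY at 2.08%, and buy CNY forward at 25.774 to cover the loan.
Profit = 203,833,061.90 − 197,335,108.81 = JPY 6,497,953.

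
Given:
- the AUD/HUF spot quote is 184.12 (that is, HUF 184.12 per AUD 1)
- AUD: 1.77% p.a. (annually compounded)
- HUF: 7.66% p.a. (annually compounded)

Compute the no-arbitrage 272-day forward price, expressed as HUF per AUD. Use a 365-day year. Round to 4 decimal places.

T = 272/365 years.
Growth of 1 HUF over T: (1 + 0.0766)^(272/365) = 1.056542804.
AUD accumulates by (1 + 0.0177)^(272/365) = 1.013160612.
So F = 184.12 × 1.056542804 / 1.013160612 = 192.003774 (HUF/AUD).

192.0038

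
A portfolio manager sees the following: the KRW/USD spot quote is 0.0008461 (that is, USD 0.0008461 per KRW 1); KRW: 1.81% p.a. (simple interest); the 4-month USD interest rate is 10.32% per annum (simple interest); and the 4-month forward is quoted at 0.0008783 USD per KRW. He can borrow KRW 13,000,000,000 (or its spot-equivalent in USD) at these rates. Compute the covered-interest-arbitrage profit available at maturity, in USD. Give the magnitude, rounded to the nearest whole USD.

T = 4/12 years.
Keep in KRW, deliver into the forward: 13,000,000,000·1.0060333333·0.0008783 = USD 11,486,788.00.
Swap to USD now, deposit: 13,000,000,000·0.0008461·1.034400 = USD 11,377,675.92.
The quoted forward overvalues KRW, so borrow USD, buy KRW at spot, deposit the KRW at 1.81%, and sell the proceeds forward at 0.0008783.
Arbitrage profit = |11,486,788.00 − 11,377,675.92| = USD 109,112.

USD 109,112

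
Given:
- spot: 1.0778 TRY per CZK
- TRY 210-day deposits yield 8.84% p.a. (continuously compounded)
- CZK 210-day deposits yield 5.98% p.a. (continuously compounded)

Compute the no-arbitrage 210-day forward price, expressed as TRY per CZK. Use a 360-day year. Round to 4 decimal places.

T = 210/360 years.
TRY growth factor: e^(0.0884×210/360) = 1.0529194.
CZK accumulates by e^(0.0598×210/360) = 1.0354989.
CIP: F = S · (grow TRY)/(grow CZK) = 1.0778 × 1.0529194/1.0354989 = 1.095932 TRY per CZK.

1.0959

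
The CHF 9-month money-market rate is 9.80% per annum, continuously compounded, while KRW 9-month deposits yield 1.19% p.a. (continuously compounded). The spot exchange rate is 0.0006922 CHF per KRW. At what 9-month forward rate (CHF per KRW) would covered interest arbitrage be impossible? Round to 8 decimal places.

0.00073837

T = 9/12 years.
CHF growth factor: e^(0.0980×9/12) = 1.0762685.
KRW growth factor: e^(0.0119×9/12) = 1.0089649.
CIP: F = S · (grow CHF)/(grow KRW) = 0.0006922 × 1.0762685/1.0089649 = 0.0007383736 CHF per KRW.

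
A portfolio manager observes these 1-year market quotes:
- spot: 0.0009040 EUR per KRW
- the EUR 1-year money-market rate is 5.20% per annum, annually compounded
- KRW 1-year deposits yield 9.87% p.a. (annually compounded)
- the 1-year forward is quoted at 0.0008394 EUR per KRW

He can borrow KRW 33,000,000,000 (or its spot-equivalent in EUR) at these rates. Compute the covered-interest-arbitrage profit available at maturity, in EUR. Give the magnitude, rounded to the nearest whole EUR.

EUR 949,054

T = 1 year.
Keep in KRW, deliver into the forward: 33,000,000,000·1.098700·0.0008394 = EUR 30,434,209.74.
Swap to EUR now, deposit: 33,000,000,000·0.0009040·1.052000 = EUR 31,383,264.00.
The quoted forward undervalues KRW, so borrow KRW, convert to EUR at spot, deposit the EUR at 5.20%, and buy KRW forward at 0.0008394 to cover the loan.
The gap between the two covered legs is EUR 949,054.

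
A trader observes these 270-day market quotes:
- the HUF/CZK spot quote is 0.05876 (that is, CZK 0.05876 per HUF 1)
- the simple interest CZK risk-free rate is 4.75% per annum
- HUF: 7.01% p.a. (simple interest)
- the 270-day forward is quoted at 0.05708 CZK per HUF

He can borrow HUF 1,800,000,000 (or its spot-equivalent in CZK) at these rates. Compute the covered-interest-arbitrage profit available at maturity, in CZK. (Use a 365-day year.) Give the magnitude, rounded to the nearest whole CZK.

CZK 1,412,600

T = 270/365 years.
Route A — deposit HUF, sell forward: 1,800,000,000 × 1.05185479452 × 0.05708 = CZK 108,071,769.01.
Route B — convert at spot, deposit CZK: 1,800,000,000 × 0.05876 × 1.0351369863 = CZK 109,484,368.77.
The quoted forward undervalues HUF, so borrow HUF, convert to CZK at spot, deposit the CZK at 4.75%, and buy HUF forward at 0.05708 to cover the loan.
Profit = 109,484,368.77 − 108,071,769.01 = CZK 1,412,600.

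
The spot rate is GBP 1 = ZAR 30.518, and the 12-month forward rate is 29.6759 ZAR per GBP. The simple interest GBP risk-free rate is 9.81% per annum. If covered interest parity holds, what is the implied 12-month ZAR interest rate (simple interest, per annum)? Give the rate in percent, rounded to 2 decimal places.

T = 1 year.
CIP gives F = S · g_ZAR/g_GBP, so g_ZAR/g_GBP = 29.6759/30.518 = 0.9724064.
GBP growth factor: 1 + 0.0981×1 = 1.098100.
That pins the ZAR growth at 1.0677995.
(1.0677995 − 1)/T = 0.067800, i.e. 6.78%.

6.78%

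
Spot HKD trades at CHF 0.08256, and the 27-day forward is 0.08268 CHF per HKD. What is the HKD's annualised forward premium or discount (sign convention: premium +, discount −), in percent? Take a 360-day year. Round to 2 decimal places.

T = 27/360 years.
(F − S)/S = (0.08268 − 0.08256)/0.08256 = 0.0014535.
Per annum: 0.0014535 / (27/360) = 0.019380 = 1.94%.

+1.94%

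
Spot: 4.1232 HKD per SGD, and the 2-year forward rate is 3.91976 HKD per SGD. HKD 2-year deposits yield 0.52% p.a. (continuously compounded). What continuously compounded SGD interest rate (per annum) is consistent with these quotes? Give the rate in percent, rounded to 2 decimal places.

T = 2 years.
F/S = 3.91976/4.1232 = 0.9506597 = (growth of HKD) / (growth of SGD).
The HKD side grows by e^(0.0052×2) = 1.0104543.
That pins the SGD growth at 1.062898.
Take logs: ln 1.062898 / 2 = 0.030500, so 3.05%.

3.05%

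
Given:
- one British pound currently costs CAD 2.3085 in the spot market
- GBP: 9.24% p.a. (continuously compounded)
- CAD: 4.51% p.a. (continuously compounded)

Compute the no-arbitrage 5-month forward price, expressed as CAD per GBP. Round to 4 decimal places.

2.2634

T = 5/12 years.
CAD accumulates by e^(0.0451×5/12) = 1.0189693.
GBP growth factor: e^(0.0924×5/12) = 1.0392507.
CIP: F = S · (grow CAD)/(grow GBP) = 2.3085 × 1.0189693/1.0392507 = 2.263449 CAD per GBP.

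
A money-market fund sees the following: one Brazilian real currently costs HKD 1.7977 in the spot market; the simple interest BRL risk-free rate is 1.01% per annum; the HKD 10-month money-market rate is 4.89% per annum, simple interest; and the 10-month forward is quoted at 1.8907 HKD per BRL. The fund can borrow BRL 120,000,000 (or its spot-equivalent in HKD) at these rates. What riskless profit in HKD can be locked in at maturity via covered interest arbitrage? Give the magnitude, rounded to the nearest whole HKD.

HKD 4,278,854

T = 10/12 years.
Invest the BRL and cover forward: 120,000,000 × 1.00841666667 × 1.8907 = HKD 228,793,607.00.
Convert at spot and invest in HKD: 120,000,000 × 1.7977 × 1.040750 = HKD 224,514,753.00.
The quoted forward overvalues BRL, so borrow HKD, buy BRL at spot, deposit the BRL at 1.01%, and sell the proceeds forward at 1.8907.
Profit = 228,793,607.00 − 224,514,753.00 = HKD 4,278,854.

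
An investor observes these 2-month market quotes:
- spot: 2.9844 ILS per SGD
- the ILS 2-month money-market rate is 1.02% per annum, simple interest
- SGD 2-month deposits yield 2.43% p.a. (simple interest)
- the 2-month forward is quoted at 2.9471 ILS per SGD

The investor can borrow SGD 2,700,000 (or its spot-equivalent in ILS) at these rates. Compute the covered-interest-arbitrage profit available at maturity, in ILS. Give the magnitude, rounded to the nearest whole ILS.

T = 2/12 years.
Invest the SGD and cover forward: 2,700,000 × 1.004050 × 2.9471 = ILS 7,989,396.54.
Convert at spot and invest in ILS: 2,700,000 × 2.9844 × 1.001700 = ILS 8,071,578.40.
The quoted forward undervalues SGD, so borrow SGD, convert to ILS at spot, deposit the ILS at 1.02%, and buy SGD forward at 2.9471 to cover the loan.
Arbitrage profit = |7,989,396.54 − 8,071,578.40| = ILS 82,182.

ILS 82,182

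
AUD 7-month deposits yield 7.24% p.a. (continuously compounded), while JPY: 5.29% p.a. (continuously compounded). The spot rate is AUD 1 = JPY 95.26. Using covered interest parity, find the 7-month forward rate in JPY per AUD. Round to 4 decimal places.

94.1826

T = 7/12 years.
JPY accumulates by e^(0.0529×7/12) = 1.03133939.
Growth of 1 AUD over T: e^(0.0724×7/12) = 1.04313785.
CIP: F = S · (grow JPY)/(grow AUD) = 95.26 × 1.03133939/1.04313785 = 94.182557 JPY per AUD.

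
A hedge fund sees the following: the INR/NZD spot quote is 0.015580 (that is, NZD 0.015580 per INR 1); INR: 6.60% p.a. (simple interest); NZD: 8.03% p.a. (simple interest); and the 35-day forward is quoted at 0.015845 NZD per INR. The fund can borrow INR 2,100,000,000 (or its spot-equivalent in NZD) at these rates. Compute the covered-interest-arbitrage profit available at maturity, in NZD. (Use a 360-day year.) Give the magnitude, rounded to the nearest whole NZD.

NZD 514,584

T = 35/360 years.
Route A — deposit INR, sell forward: 2,100,000,000 × 1.0064166667 × 0.015845 = NZD 33,488,011.38.
Route B — convert at spot, deposit NZD: 2,100,000,000 × 0.015580 × 1.0078069444 = NZD 32,973,427.61.
The quoted forward overvalues INR, so borrow NZD, buy INR at spot, deposit the INR at 6.60%, and sell the proceeds forward at 0.015845.
Profit = 33,488,011.38 − 32,973,427.61 = NZD 514,584.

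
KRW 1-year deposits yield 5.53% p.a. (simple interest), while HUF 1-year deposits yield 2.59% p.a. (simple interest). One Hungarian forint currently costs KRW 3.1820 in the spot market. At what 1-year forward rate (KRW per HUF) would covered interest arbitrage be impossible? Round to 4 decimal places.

3.2732

T = 1 year.
KRW growth factor: 1 + 0.0553×1 = 1.055300.
Growth of 1 HUF over T: 1 + 0.0259×1 = 1.025900.
So F = 3.182 × 1.055300 / 1.025900 = 3.273189 (KRW/HUF).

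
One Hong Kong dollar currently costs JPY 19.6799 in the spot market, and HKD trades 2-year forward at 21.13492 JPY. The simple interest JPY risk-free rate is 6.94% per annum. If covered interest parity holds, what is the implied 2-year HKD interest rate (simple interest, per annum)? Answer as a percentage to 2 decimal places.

3.02%

T = 2 years.
CIP gives F = S · g_JPY/g_HKD, so g_JPY/g_HKD = 21.13492/19.6799 = 1.0739343.
JPY growth factor: 1 + 0.0694×2 = 1.138800.
That pins the HKD growth at 1.0604001.
(1.0604001 − 1)/T = 0.030200, i.e. 3.02%.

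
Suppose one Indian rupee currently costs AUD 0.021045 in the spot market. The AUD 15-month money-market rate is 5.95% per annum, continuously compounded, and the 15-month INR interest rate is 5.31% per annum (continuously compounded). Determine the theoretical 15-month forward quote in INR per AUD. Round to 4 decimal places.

T = 15/12 years.
AUD growth factor: e^(0.0595×15/12) = 1.07721068.
INR accumulates by e^(0.0531×15/12) = 1.06862738.
So F = 0.021045 × 1.07721068 / 1.06862738 = 0.021214035 (AUD/INR).
Quoted the other way: 1/0.021214035 = 47.1386 INR per AUD.

47.1386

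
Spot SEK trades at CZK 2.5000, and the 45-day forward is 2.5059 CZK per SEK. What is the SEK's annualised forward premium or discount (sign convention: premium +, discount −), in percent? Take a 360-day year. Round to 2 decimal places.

+1.89%

T = 45/360 years.
(F − S)/S = (2.5059 − 2.5)/2.5 = 0.0023600.
Annualise by dividing by T: 0.0023600 / (45/360) = 0.018880 → 1.89%.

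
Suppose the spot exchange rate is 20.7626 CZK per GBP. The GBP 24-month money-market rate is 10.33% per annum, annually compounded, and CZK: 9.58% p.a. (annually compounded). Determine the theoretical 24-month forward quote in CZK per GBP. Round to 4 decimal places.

20.4813

T = 2 years.
CZK accumulates by (1 + 0.0958)^2 = 1.20077764.
GBP accumulates by (1 + 0.1033)^2 = 1.21727089.
So F = 20.7626 × 1.20077764 / 1.21727089 = 20.481280 (CZK/GBP).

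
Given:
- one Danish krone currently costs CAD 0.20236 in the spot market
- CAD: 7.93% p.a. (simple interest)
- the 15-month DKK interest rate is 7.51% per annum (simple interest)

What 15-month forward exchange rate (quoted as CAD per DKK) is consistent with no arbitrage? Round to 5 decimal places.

0.20333

T = 15/12 years.
CAD accumulates by 1 + 0.0793×15/12 = 1.099125.
Growth of 1 DKK over T: 1 + 0.0751×15/12 = 1.093875.
CIP: F = S · (grow CAD)/(grow DKK) = 0.20236 × 1.099125/1.093875 = 0.2033312 CAD per DKK.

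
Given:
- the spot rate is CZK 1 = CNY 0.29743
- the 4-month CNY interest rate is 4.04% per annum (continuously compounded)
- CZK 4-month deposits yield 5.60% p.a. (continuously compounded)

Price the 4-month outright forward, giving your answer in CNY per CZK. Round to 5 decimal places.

0.29589

T = 4/12 years.
Growth of 1 CNY over T: e^(0.0404×4/12) = 1.0135578.
CZK growth factor: e^(0.0560×4/12) = 1.018842.
So F = 0.29743 × 1.0135578 / 1.018842 = 0.2958874 (CNY/CZK).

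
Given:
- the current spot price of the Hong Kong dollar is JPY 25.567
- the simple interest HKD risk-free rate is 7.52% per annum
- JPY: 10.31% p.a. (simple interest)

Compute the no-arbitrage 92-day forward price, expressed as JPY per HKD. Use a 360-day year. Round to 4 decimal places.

T = 92/360 years.
JPY growth factor: 1 + 0.1031×92/360 = 1.02634778.
Growth of 1 HKD over T: 1 + 0.0752×92/360 = 1.01921778.
So F = 25.567 × 1.02634778 / 1.01921778 = 25.745856 (JPY/HKD).

25.7459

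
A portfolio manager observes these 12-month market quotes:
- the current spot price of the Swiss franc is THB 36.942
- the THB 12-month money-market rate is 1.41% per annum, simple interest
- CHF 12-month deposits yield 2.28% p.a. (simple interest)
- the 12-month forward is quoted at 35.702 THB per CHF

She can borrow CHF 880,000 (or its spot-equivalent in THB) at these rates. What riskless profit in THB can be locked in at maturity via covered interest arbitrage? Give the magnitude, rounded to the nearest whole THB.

T = 1 year.
Keep in CHF, deliver into the forward: 880,000·1.022800·35.702 = THB 32,134,084.93.
Swap to THB now, deposit: 880,000·36.942·1.014100 = THB 32,967,336.34.
The quoted forward undervalues CHF, so borrow CHF, convert to THB at spot, deposit the THB at 1.41%, and buy CHF forward at 35.702 to cover the loan.
Profit = 32,967,336.34 − 32,134,084.93 = THB 833,251.

THB 833,251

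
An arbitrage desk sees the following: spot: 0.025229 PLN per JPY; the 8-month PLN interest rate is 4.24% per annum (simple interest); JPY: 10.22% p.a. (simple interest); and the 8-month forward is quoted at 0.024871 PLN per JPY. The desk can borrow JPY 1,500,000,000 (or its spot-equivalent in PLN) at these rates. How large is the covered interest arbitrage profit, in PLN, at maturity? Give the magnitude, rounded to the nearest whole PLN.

T = 8/12 years.
Keep in JPY, deliver into the forward: 1,500,000,000·1.0681333333·0.024871 = PLN 39,848,316.20.
Swap to PLN now, deposit: 1,500,000,000·0.025229·1.0282666667 = PLN 38,913,209.60.
The quoted forward overvalues JPY, so borrow PLN, buy JPY at spot, deposit the JPY at 10.22%, and sell the proceeds forward at 0.024871.
Arbitrage profit = |39,848,316.20 − 38,913,209.60| = PLN 935,107.

PLN 935,107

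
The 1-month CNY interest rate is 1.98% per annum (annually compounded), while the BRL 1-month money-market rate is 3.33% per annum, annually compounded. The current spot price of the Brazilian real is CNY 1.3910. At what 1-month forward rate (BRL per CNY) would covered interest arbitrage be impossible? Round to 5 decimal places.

T = 1/12 years.
CNY growth factor: (1 + 0.0198)^(1/12) = 1.0016352.
BRL accumulates by (1 + 0.0333)^(1/12) = 1.0027335.
CIP: F = S · (grow CNY)/(grow BRL) = 1.391 × 1.0016352/1.0027335 = 1.389476 CNY per BRL.
Quoted the other way: 1/1.389476 = 0.71970 BRL per CNY.

0.71970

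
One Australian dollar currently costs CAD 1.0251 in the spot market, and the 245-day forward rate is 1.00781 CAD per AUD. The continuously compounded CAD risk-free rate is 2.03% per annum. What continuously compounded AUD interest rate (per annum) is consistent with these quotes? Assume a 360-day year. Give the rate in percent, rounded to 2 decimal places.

T = 245/360 years.
By CIP, F/S equals the CAD-to-AUD growth ratio: 1.00781/1.0251 = 0.9831334.
CAD growth factor: e^(0.0203×245/360) = 1.0139111.
That pins the AUD growth at 1.0313057.
Take logs: ln 1.0313057 / (245/360) = 0.045295, so 4.53%.

4.53%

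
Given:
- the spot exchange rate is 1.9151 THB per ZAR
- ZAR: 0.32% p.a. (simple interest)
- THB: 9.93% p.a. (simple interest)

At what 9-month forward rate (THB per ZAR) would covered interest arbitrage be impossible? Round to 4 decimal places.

T = 9/12 years.
THB growth factor: 1 + 0.0993×9/12 = 1.074475.
Growth of 1 ZAR over T: 1 + 0.0032×9/12 = 1.002400.
So F = 1.9151 × 1.074475 / 1.002400 = 2.052800 (THB/ZAR).

2.0528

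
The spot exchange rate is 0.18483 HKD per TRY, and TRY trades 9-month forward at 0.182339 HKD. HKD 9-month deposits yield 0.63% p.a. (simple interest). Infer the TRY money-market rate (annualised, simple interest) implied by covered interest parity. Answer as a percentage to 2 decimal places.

T = 9/12 years.
CIP gives F = S · g_HKD/g_TRY, so g_HKD/g_TRY = 0.182339/0.18483 = 0.9865228.
The HKD side grows by 1 + 0.0063×9/12 = 1.004725.
Hence g_TRY = 1.0184509.
r = (1.0184509 − 1)/(9/12) = 0.024601 → 2.46%.

2.46%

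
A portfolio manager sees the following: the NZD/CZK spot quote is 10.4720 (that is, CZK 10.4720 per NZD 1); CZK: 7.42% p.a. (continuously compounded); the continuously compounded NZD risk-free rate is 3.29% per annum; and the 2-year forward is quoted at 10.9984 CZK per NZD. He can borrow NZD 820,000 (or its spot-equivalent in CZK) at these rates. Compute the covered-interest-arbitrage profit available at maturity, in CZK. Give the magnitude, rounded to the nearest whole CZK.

T = 2 years.
Invest the NZD and cover forward: 820,000 × 1.068013093 × 10.9984 = CZK 9,632,076.87.
Convert at spot and invest in CZK: 820,000 × 10.4720 × 1.159976794 = CZK 9,960,767.13.
The quoted forward undervalues NZD, so borrow NZD, convert to CZK at spot, deposit the CZK at 7.42%, and buy NZD forward at 10.9984 to cover the loan.
The gap between the two covered legs is CZK 328,690.

CZK 328,690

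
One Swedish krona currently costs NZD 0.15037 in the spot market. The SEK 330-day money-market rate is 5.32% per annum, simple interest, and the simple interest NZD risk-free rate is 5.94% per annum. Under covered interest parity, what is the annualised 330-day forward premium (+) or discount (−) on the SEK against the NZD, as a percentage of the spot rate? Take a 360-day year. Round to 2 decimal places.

+0.59%

T = 330/360 years.
F = S · g_NZD/g_SEK = 0.15037 × 1.054450/1.0487667 = 0.15118486.
(F − S)/S ÷ T = (0.15118486 − 0.15037)/0.15037/(330/360) = 0.005912 → 0.59%.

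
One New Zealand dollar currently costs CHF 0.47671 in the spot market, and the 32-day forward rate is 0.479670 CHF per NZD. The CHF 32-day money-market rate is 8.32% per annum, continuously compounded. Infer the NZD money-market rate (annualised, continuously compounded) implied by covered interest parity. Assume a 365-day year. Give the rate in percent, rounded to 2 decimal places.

T = 32/365 years.
F/S = 0.47967/0.47671 = 1.0062092 = (growth of CHF) / (growth of NZD).
The CHF side grows by e^(0.0832×32/365) = 1.0073209.
That pins the NZD growth at 1.0011048.
r = ln(1.0011048)/(32/365) = 0.012595 → 1.26%.

1.26%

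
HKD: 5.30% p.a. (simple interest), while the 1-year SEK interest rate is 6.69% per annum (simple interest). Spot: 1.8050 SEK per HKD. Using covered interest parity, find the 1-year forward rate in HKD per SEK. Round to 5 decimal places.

T = 1 year.
Growth of 1 SEK over T: 1 + 0.0669×1 = 1.066900.
HKD accumulates by 1 + 0.0530×1 = 1.053000.
CIP: F = S · (grow SEK)/(grow HKD) = 1.805 × 1.066900/1.053000 = 1.828827 SEK per HKD.
Quoted the other way: 1/1.828827 = 0.54680 HKD per SEK.

0.54680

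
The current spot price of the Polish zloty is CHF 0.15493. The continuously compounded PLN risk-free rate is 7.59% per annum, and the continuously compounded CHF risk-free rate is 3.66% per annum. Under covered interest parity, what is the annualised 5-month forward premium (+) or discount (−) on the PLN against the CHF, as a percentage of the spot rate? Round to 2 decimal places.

T = 5/12 years.
F = S · g_CHF/g_PLN = 0.15493 × 1.0153669/1.0321304 = 0.15241368.
Annualised premium = (F − S)/S × (1/T) = (0.15241368 − 0.15493)/0.15493 ÷ (5/12) = -3.90%.

-3.90%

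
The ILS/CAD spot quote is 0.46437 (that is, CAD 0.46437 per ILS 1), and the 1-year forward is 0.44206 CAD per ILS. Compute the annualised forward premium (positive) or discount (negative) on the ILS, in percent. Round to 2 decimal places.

-4.80%

T = 1 year.
Period premium: (0.44206 − 0.46437)/0.46437 = -0.0480436.
Per annum: -0.0480436 / 1 = -0.048044 = -4.80%.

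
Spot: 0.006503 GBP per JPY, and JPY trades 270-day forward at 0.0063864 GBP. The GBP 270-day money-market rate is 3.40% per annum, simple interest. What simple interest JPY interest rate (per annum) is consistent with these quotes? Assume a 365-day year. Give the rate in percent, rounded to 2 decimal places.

T = 270/365 years.
F/S = 0.0063864/0.006503 = 0.9820698 = (growth of GBP) / (growth of JPY).
GBP growth factor: 1 + 0.0340×270/365 = 1.0251507.
That pins the JPY growth at 1.0438675.
(1.0438675 − 1)/T = 0.059302, i.e. 5.93%.

5.93%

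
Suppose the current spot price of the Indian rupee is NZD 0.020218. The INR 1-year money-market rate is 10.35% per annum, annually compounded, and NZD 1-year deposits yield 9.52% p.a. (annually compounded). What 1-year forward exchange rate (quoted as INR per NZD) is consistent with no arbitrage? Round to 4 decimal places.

T = 1 year.
Growth of 1 NZD over T: (1 + 0.0952)^1 = 1.095200.
INR growth factor: (1 + 0.1035)^1 = 1.103500.
So F = 0.020218 × 1.095200 / 1.103500 = 0.020065930 (NZD/INR).
Invert for INR per NZD: 1 / 0.020065930 = 49.8357.

49.8357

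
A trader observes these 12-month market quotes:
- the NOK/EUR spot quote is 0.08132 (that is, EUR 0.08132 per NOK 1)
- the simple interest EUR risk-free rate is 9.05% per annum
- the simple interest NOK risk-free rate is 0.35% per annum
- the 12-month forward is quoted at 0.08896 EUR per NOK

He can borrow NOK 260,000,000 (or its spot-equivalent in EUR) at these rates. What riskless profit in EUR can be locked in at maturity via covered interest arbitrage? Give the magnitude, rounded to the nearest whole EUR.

T = 1 year.
Keep in NOK, deliver into the forward: 260,000,000·1.003500·0.08896 = EUR 23,210,553.60.
Swap to EUR now, deposit: 260,000,000·0.08132·1.090500 = EUR 23,056,659.60.
The quoted forward overvalues NOK, so borrow EUR, buy NOK at spot, deposit the NOK at 0.35%, and sell the proceeds forward at 0.08896.
The gap between the two covered legs is EUR 153,894.

EUR 153,894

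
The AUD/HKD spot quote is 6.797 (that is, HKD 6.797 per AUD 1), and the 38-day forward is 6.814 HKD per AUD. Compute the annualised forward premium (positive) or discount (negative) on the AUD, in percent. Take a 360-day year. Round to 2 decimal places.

T = 38/360 years.
Period premium: (6.814 − 6.797)/6.797 = 0.0025011.
Annualise by dividing by T: 0.0025011 / (38/360) = 0.023695 → 2.37%.

+2.37%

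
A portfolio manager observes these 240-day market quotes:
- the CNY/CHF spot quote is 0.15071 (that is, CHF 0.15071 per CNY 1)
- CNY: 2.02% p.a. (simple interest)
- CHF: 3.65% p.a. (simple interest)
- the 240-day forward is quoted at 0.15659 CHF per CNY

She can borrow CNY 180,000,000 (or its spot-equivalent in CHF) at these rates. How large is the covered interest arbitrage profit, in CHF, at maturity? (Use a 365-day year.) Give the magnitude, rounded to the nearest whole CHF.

CHF 781,707

T = 240/365 years.
Keep in CNY, deliver into the forward: 180,000,000·1.0132821918·0.15659 = CHF 28,560,574.51.
Swap to CHF now, deposit: 180,000,000·0.15071·1.024000 = CHF 27,778,867.20.
The quoted forward overvalues CNY, so borrow CHF, buy CNY at spot, deposit the CNY at 2.02%, and sell the proceeds forward at 0.15659.
The gap between the two covered legs is CHF 781,707.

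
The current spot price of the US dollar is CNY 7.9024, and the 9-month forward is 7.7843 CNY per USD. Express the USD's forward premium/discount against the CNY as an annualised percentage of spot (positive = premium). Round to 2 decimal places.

-1.99%

T = 9/12 years.
Period premium: (7.7843 − 7.9024)/7.9024 = -0.0149448.
×(1/T) gives -1.99% p.a.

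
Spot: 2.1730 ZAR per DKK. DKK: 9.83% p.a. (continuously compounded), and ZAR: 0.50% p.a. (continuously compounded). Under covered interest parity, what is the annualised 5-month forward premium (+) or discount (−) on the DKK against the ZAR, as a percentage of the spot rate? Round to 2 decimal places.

-9.15%

T = 5/12 years.
No-arbitrage forward: 2.173 × 1.0020855 / 1.0418087 = 2.0901455 ZAR/DKK.
(F − S)/S ÷ T = (2.0901455 − 2.173)/2.173/(5/12) = -0.091510 → -9.15%.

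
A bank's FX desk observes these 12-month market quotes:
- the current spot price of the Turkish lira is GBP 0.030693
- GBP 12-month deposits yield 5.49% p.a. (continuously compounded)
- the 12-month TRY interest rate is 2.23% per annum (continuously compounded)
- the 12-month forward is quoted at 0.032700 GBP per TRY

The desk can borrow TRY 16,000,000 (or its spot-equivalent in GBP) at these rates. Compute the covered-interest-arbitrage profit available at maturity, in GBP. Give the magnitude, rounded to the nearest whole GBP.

GBP 16,196

T = 1 year.
Route A — deposit TRY, sell forward: 16,000,000 × 1.0225505 × 0.032700 = GBP 534,998.42.
Route B — convert at spot, deposit GBP: 16,000,000 × 0.030693 × 1.05643497 = GBP 518,802.54.
The quoted forward overvalues TRY, so borrow GBP, buy TRY at spot, deposit the TRY at 2.23%, and sell the proceeds forward at 0.032700.
Arbitrage profit = |534,998.42 − 518,802.54| = GBP 16,196.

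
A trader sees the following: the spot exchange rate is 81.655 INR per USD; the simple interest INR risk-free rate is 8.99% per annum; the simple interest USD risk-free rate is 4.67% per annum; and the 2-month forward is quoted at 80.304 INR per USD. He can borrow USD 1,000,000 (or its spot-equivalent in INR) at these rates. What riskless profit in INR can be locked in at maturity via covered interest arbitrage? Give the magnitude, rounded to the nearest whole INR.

T = 2/12 years.
Keep in USD, deliver into the forward: 1,000,000·1.0077833333·80.304 = INR 80,929,032.80.
Swap to INR now, deposit: 1,000,000·81.655·1.0149833333 = INR 82,878,464.08.
The quoted forward undervalues USD, so borrow USD, convert to INR at spot, deposit the INR at 8.99%, and buy USD forward at 80.304 to cover the loan.
Profit = 82,878,464.08 − 80,929,032.80 = INR 1,949,431.

INR 1,949,431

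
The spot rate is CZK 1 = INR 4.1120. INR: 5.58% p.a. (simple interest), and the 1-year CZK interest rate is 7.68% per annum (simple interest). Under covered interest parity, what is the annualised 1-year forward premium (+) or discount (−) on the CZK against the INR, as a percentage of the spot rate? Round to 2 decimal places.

T = 1 year.
F = S · g_INR/g_CZK = 4.112 × 1.055800/1.076800 = 4.0318068.
Annualised premium = (F − S)/S × (1/T) = (4.0318068 − 4.112)/4.112 ÷ 1 = -1.95%.

-1.95%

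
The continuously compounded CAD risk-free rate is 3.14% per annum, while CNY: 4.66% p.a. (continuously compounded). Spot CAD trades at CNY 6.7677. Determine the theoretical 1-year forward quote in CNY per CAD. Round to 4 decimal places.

6.8714

T = 1 year.
CNY accumulates by e^(0.0466×1) = 1.0477028.
Growth of 1 CAD over T: e^(0.0314×1) = 1.0318982.
Forward (CNY per CAD) = 6.7677 × 1.0477028 / 1.0318982 = 6.871354.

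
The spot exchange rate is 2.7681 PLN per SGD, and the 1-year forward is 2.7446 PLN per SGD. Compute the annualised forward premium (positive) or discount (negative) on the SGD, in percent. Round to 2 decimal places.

-0.85%

T = 1 year.
(F − S)/S = (2.7446 − 2.7681)/2.7681 = -0.0084896.
Annualise by dividing by T: -0.0084896 / 1 = -0.008490 → -0.85%.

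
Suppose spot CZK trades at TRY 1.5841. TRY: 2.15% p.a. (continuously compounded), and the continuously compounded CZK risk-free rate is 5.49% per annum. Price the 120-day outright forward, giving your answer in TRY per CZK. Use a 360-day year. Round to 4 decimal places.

1.5666

T = 120/360 years.
TRY accumulates by e^(0.0215×120/360) = 1.0071924.
Growth of 1 CZK over T: e^(0.0549×120/360) = 1.0184685.
CIP: F = S · (grow TRY)/(grow CZK) = 1.5841 × 1.0071924/1.0184685 = 1.566561 TRY per CZK.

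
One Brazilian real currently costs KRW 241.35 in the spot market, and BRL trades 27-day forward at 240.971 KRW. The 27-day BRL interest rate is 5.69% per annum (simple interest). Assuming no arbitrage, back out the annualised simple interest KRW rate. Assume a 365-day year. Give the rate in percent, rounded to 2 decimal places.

T = 27/365 years.
F/S = 240.971/241.35 = 0.9984297 = (growth of KRW) / (growth of BRL).
BRL growth factor: 1 + 0.0569×27/365 = 1.004209.
So the KRW growth factor = 1.0026321.
r = (1.0026321 − 1)/(27/365) = 0.035582 → 3.56%.

3.56%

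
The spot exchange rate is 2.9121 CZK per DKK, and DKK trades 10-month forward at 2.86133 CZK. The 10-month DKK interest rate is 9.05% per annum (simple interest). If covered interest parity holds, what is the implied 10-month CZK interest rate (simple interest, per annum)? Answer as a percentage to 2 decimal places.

T = 10/12 years.
CIP gives F = S · g_CZK/g_DKK, so g_CZK/g_DKK = 2.86133/2.9121 = 0.9825658.
DKK growth factor: 1 + 0.0905×10/12 = 1.0754167.
So the CZK growth factor = 1.0566677.
r = (1.0566677 − 1)/(10/12) = 0.068001 → 6.80%.

6.80%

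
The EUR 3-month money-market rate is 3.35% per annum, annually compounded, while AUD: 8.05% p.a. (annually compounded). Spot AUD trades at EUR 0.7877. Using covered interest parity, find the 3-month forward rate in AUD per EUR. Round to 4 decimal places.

1.2837

T = 3/12 years.
Growth of 1 EUR over T: (1 + 0.0335)^(3/12) = 1.0082718.
AUD growth factor: (1 + 0.0805)^(3/12) = 1.0195445.
Forward (EUR per AUD) = 0.7877 × 1.0082718 / 1.0195445 = 0.7789907.
Quoted the other way: 1/0.7789907 = 1.2837 AUD per EUR.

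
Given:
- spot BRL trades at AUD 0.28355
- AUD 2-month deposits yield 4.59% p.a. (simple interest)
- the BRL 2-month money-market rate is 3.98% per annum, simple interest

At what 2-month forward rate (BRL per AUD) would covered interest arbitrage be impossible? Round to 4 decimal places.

3.5232

T = 2/12 years.
Growth of 1 AUD over T: 1 + 0.0459×2/12 = 1.007650.
Growth of 1 BRL over T: 1 + 0.0398×2/12 = 1.0066333.
Forward (AUD per BRL) = 0.28355 × 1.007650 / 1.0066333 = 0.2838364.
Quoted the other way: 1/0.2838364 = 3.5232 BRL per AUD.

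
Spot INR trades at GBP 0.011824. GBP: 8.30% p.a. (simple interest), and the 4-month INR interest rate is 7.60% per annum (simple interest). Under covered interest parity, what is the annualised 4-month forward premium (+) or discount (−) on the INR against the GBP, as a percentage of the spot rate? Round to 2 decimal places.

T = 4/12 years.
CIP forward (GBP per INR) = 0.011824 × 1.0276667/1.0253333 = 0.011850908.
(F − S)/S ÷ T = (0.011850908 − 0.011824)/0.011824/(4/12) = 0.006827 → 0.68%.

+0.68%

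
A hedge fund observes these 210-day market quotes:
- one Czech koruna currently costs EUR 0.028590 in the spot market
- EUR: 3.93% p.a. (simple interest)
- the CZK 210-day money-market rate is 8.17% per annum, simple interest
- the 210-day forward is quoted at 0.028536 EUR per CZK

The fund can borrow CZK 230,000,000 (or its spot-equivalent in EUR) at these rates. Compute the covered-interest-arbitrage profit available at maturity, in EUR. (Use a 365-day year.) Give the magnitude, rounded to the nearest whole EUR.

T = 210/365 years.
Invest the CZK and cover forward: 230,000,000 × 1.047005479 × 0.028536 = EUR 6,871,790.12.
Convert at spot and invest in EUR: 230,000,000 × 0.028590 × 1.022610959 = EUR 6,724,382.88.
The quoted forward overvalues CZK, so borrow EUR, buy CZK at spot, deposit the CZK at 8.17%, and sell the proceeds forward at 0.028536.
Arbitrage profit = |6,871,790.12 − 6,724,382.88| = EUR 147,407.

EUR 147,407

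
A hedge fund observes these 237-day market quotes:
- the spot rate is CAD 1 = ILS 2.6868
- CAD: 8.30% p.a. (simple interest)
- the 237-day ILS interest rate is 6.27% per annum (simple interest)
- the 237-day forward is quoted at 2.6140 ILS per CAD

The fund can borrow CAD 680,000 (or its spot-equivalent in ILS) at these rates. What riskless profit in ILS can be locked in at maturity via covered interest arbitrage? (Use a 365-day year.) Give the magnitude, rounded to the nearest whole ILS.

ILS 28,090

T = 237/365 years.
Keep in CAD, deliver into the forward: 680,000·1.053893151·2.6140 = ILS 1,873,316.15.
Swap to ILS now, deposit: 680,000·2.6868·1.040712055 = ILS 1,901,405.90.
The quoted forward undervalues CAD, so borrow CAD, convert to ILS at spot, deposit the ILS at 6.27%, and buy CAD forward at 2.6140 to cover the loan.
Arbitrage profit = |1,873,316.15 − 1,901,405.90| = ILS 28,090.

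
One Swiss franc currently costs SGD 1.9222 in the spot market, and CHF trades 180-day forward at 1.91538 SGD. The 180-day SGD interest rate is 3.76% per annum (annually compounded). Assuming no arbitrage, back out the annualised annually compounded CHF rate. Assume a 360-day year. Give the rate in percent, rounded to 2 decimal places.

4.50%

T = 180/360 years.
CIP gives F = S · g_SGD/g_CHF, so g_SGD/g_CHF = 1.91538/1.9222 = 0.9964520.
SGD growth factor: (1 + 0.0376)^(180/360) = 1.0186265.
So the CHF growth factor = 1.0222535.
r = 1.0222535^(360/180) − 1 = 0.045002 → 4.50%.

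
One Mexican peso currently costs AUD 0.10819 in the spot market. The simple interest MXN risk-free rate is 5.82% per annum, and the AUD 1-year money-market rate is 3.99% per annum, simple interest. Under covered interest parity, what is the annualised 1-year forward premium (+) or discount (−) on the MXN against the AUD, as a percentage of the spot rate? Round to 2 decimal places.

-1.73%

T = 1 year.
No-arbitrage forward: 0.10819 × 1.039900 / 1.058200 = 0.10631901 AUD/MXN.
Annualised premium = (F − S)/S × (1/T) = (0.10631901 − 0.10819)/0.10819 ÷ 1 = -1.73%.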